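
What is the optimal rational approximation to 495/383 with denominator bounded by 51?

53/41

Expand x = 495/383 as a continued fraction with the Euclidean algorithm:
  495 = 1*383 + 112, so a_0 = 1.
  383 = 3*112 + 47, so a_1 = 3.
  112 = 2*47 + 18, so a_2 = 2.
  47 = 2*18 + 11, so a_3 = 2.
  18 = 1*11 + 7, so a_4 = 1.
  11 = 1*7 + 4, so a_5 = 1.
  7 = 1*4 + 3, so a_6 = 1.
  4 = 1*3 + 1, so a_7 = 1.
  3 = 3*1 + 0, so a_8 = 3.
so x = [1; 3, 2, 2, 1, 1, 1, 1, 3].
Convergents (p_i = a_i*p_{i-1} + p_{i-2}, q_i = a_i*q_{i-1} + q_{i-2} with p_{-2}=0, p_{-1}=1, q_{-2}=1, q_{-1}=0), until the denominator exceeds 51:
  i=0: a_0=1, p_0 = 1*1 + 0 = 1, q_0 = 1*0 + 1 = 1.
  i=1: a_1=3, p_1 = 3*1 + 1 = 4, q_1 = 3*1 + 0 = 3.
  i=2: a_2=2, p_2 = 2*4 + 1 = 9, q_2 = 2*3 + 1 = 7.
  i=3: a_3=2, p_3 = 2*9 + 4 = 22, q_3 = 2*7 + 3 = 17.
  i=4: a_4=1, p_4 = 1*22 + 9 = 31, q_4 = 1*17 + 7 = 24.
  i=5: a_5=1, p_5 = 1*31 + 22 = 53, q_5 = 1*24 + 17 = 41.
  i=6: a_6=1, p_6 = 1*53 + 31 = 84, q_6 = 1*41 + 24 = 65.
q_6 = 65 > 51, so the last convergent with denominator <= 51 is p_5/q_5 = 53/41.
The closest fraction with denominator <= 51 is either p_5/q_5 or the intermediate fraction (k*p_5 + p_4)/(k*q_5 + q_4) with the largest k >= 1 whose denominator stays <= 51; these approach x as k grows, and every other convergent or intermediate fraction in range is farther away.
Largest k: floor((51 - q_4)/q_5) = floor((51 - 24)/41) = 0.
Since k = 0, no intermediate fraction beyond p_5/q_5 has denominator <= 51, so the convergent 53/41 is the closest (its error is |495*41 - 53*383|/(383*41) = 4/15703).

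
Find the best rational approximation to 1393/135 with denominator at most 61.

Expand x = 1393/135 as a continued fraction with the Euclidean algorithm:
  1393 = 10*135 + 43, so a_0 = 10.
  135 = 3*43 + 6, so a_1 = 3.
  43 = 7*6 + 1, so a_2 = 7.
  6 = 6*1 + 0, so a_3 = 6.
so x = [10; 3, 7, 6].
Convergents (p_i = a_i*p_{i-1} + p_{i-2}, q_i = a_i*q_{i-1} + q_{i-2} with p_{-2}=0, p_{-1}=1, q_{-2}=1, q_{-1}=0), until the denominator exceeds 61:
  i=0: a_0=10, p_0 = 10*1 + 0 = 10, q_0 = 10*0 + 1 = 1.
  i=1: a_1=3, p_1 = 3*10 + 1 = 31, q_1 = 3*1 + 0 = 3.
  i=2: a_2=7, p_2 = 7*31 + 10 = 227, q_2 = 7*3 + 1 = 22.
  i=3: a_3=6, p_3 = 6*227 + 31 = 1393, q_3 = 6*22 + 3 = 135.
q_3 = 135 > 61, so the last convergent with denominator <= 61 is p_2/q_2 = 227/22.
The closest fraction with denominator <= 61 is either p_2/q_2 or the intermediate fraction (k*p_2 + p_1)/(k*q_2 + q_1) with the largest k >= 1 whose denominator stays <= 61; these approach x as k grows, and every other convergent or intermediate fraction in range is farther away.
Largest k: floor((61 - q_1)/q_2) = floor((61 - 3)/22) = 2.
That gives (2*227 + 31)/(2*22 + 3) = 485/47.
Compare the errors: |x - 227/22| = |1393*22 - 227*135|/(135*22) = 1/2970, and |x - 485/47| = |1393*47 - 485*135|/(135*47) = 4/6345.
Cross-multiplying, 1*6345 = 6345 < 11880 = 4*2970, so 1/2970 is smaller: the convergent 227/22 is closer to x than 485/47.

227/22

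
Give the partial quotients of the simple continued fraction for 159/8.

[19; 1, 7]

Run the Euclidean algorithm on 159 and 8; the successive quotients are the partial quotients a_0, a_1, ... (each step inverts the fractional part left over by the previous one):
  159 = 19*8 + 7, so a_0 = 19.
  8 = 1*7 + 1, so a_1 = 1.
  7 = 7*1 + 0, so a_2 = 7.
The remainder reaches 0 after 3 divisions, so the expansion has 3 partial quotients, read off in order.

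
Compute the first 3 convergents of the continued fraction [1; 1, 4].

Using the convergent recurrence p_i = a_i*p_{i-1} + p_{i-2}, q_i = a_i*q_{i-1} + q_{i-2} with p_{-2}=0, p_{-1}=1, q_{-2}=1, q_{-1}=0:
  i=0: a_0=1, p_0 = 1*1 + 0 = 1, q_0 = 1*0 + 1 = 1.
  i=1: a_1=1, p_1 = 1*1 + 1 = 2, q_1 = 1*1 + 0 = 1.
  i=2: a_2=4, p_2 = 4*2 + 1 = 9, q_2 = 4*1 + 1 = 5.

1/1, 2/1, 9/5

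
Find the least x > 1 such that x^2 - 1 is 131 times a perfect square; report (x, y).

(x, y) = (10610, 927)

First expand sqrt(131) as a continued fraction. With x_i = (sqrt(131) + m_i)/d_i and (m_0, d_0) = (0, 1): a_0 = floor(sqrt(131)) = 11, since 11^2 = 121 <= 131 < 144 = 12^2.
Iterate m_{i+1} = d_i*a_i - m_i, d_{i+1} = (131 - m_{i+1}^2)/d_i, a_{i+1} = floor((a_0 + m_{i+1})/d_{i+1}):
  m_1 = 1*11 - 0 = 11, d_1 = (131 - 11^2)/1 = 10/1 = 10, a_1 = floor((11 + 11)/10) = 2.
  m_2 = 10*2 - 11 = 9, d_2 = (131 - 9^2)/10 = 50/10 = 5, a_2 = floor((11 + 9)/5) = 4.
  m_3 = 5*4 - 9 = 11, d_3 = (131 - 11^2)/5 = 10/5 = 2, a_3 = floor((11 + 11)/2) = 11.
  m_4 = 2*11 - 11 = 11, d_4 = (131 - 11^2)/2 = 10/2 = 5, a_4 = floor((11 + 11)/5) = 4.
  m_5 = 5*4 - 11 = 9, d_5 = (131 - 9^2)/5 = 50/5 = 10, a_5 = floor((11 + 9)/10) = 2.
  m_6 = 10*2 - 9 = 11, d_6 = (131 - 11^2)/10 = 10/10 = 1, a_6 = floor((11 + 11)/1) = 22.
  m_7 = 1*22 - 11 = 11, d_7 = (131 - 11^2)/1 = 10/1 = 10: (m_7, d_7) = (m_1, d_1) = (11, 10), so from here the quotients repeat a_1, ..., a_6; the period length is 6.
So sqrt(131) = [11; (2, 4, 11, 4, 2, 22)] with period length k = 6.
k is even, so the fundamental solution of x^2 - 131y^2 = 1 is (p_{k-1}, q_{k-1}) = (p_5, q_5); compute convergents through index 5.
Convergents (p_i = a_i*p_{i-1} + p_{i-2}, q_i = a_i*q_{i-1} + q_{i-2} with p_{-2}=0, p_{-1}=1, q_{-2}=1, q_{-1}=0):
  i=0: a_0=11, p_0 = 11*1 + 0 = 11, q_0 = 11*0 + 1 = 1.
  i=1: a_1=2, p_1 = 2*11 + 1 = 23, q_1 = 2*1 + 0 = 2.
  i=2: a_2=4, p_2 = 4*23 + 11 = 103, q_2 = 4*2 + 1 = 9.
  i=3: a_3=11, p_3 = 11*103 + 23 = 1156, q_3 = 11*9 + 2 = 101.
  i=4: a_4=4, p_4 = 4*1156 + 103 = 4727, q_4 = 4*101 + 9 = 413.
  i=5: a_5=2, p_5 = 2*4727 + 1156 = 10610, q_5 = 2*413 + 101 = 927.
Check: 10610^2 - 131*927^2 = 112572100 - 112572099 = 1, so (x, y) = (10610, 927) solves the equation, and by the theorem it is the least positive solution.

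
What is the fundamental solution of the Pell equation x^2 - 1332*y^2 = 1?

First expand sqrt(1332) as a continued fraction. With x_i = (sqrt(1332) + m_i)/d_i and (m_0, d_0) = (0, 1): a_0 = floor(sqrt(1332)) = 36, since 36^2 = 1296 <= 1332 < 1369 = 37^2.
Iterate m_{i+1} = d_i*a_i - m_i, d_{i+1} = (1332 - m_{i+1}^2)/d_i, a_{i+1} = floor((a_0 + m_{i+1})/d_{i+1}):
  m_1 = 1*36 - 0 = 36, d_1 = (1332 - 36^2)/1 = 36/1 = 36, a_1 = floor((36 + 36)/36) = 2.
  m_2 = 36*2 - 36 = 36, d_2 = (1332 - 36^2)/36 = 36/36 = 1, a_2 = floor((36 + 36)/1) = 72.
  m_3 = 1*72 - 36 = 36, d_3 = (1332 - 36^2)/1 = 36/1 = 36: (m_3, d_3) = (m_1, d_1) = (36, 36), so from here the quotients repeat a_1, a_2; the period length is 2.
So sqrt(1332) = [36; (2, 72)] with period length k = 2.
k is even, so the fundamental solution of x^2 - 1332y^2 = 1 is (p_{k-1}, q_{k-1}) = (p_1, q_1); compute convergents through index 1.
Convergents (p_i = a_i*p_{i-1} + p_{i-2}, q_i = a_i*q_{i-1} + q_{i-2} with p_{-2}=0, p_{-1}=1, q_{-2}=1, q_{-1}=0):
  i=0: a_0=36, p_0 = 36*1 + 0 = 36, q_0 = 36*0 + 1 = 1.
  i=1: a_1=2, p_1 = 2*36 + 1 = 73, q_1 = 2*1 + 0 = 2.
Check: 73^2 - 1332*2^2 = 5329 - 5328 = 1, so (x, y) = (73, 2) solves the equation, and by the theorem it is the least positive solution.

(x, y) = (73, 2)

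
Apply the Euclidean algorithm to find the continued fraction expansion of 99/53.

Run the Euclidean algorithm on 99 and 53; the successive quotients are the partial quotients a_0, a_1, ... (each step inverts the fractional part left over by the previous one):
  99 = 1*53 + 46, so a_0 = 1.
  53 = 1*46 + 7, so a_1 = 1.
  46 = 6*7 + 4, so a_2 = 6.
  7 = 1*4 + 3, so a_3 = 1.
  4 = 1*3 + 1, so a_4 = 1.
  3 = 3*1 + 0, so a_5 = 3.
The remainder reaches 0 after 6 divisions, so the expansion has 6 partial quotients, read off in order.

[1; 1, 6, 1, 1, 3]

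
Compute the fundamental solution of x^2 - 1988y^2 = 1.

(x, y) = (1201887, 26956)

First expand sqrt(1988) as a continued fraction. With x_i = (sqrt(1988) + m_i)/d_i and (m_0, d_0) = (0, 1): a_0 = floor(sqrt(1988)) = 44, since 44^2 = 1936 <= 1988 < 2025 = 45^2.
Iterate m_{i+1} = d_i*a_i - m_i, d_{i+1} = (1988 - m_{i+1}^2)/d_i, a_{i+1} = floor((a_0 + m_{i+1})/d_{i+1}):
  m_1 = 1*44 - 0 = 44, d_1 = (1988 - 44^2)/1 = 52/1 = 52, a_1 = floor((44 + 44)/52) = 1.
  m_2 = 52*1 - 44 = 8, d_2 = (1988 - 8^2)/52 = 1924/52 = 37, a_2 = floor((44 + 8)/37) = 1.
  m_3 = 37*1 - 8 = 29, d_3 = (1988 - 29^2)/37 = 1147/37 = 31, a_3 = floor((44 + 29)/31) = 2.
  m_4 = 31*2 - 29 = 33, d_4 = (1988 - 33^2)/31 = 899/31 = 29, a_4 = floor((44 + 33)/29) = 2.
  m_5 = 29*2 - 33 = 25, d_5 = (1988 - 25^2)/29 = 1363/29 = 47, a_5 = floor((44 + 25)/47) = 1.
  m_6 = 47*1 - 25 = 22, d_6 = (1988 - 22^2)/47 = 1504/47 = 32, a_6 = floor((44 + 22)/32) = 2.
  m_7 = 32*2 - 22 = 42, d_7 = (1988 - 42^2)/32 = 224/32 = 7, a_7 = floor((44 + 42)/7) = 12.
  m_8 = 7*12 - 42 = 42, d_8 = (1988 - 42^2)/7 = 224/7 = 32, a_8 = floor((44 + 42)/32) = 2.
  m_9 = 32*2 - 42 = 22, d_9 = (1988 - 22^2)/32 = 1504/32 = 47, a_9 = floor((44 + 22)/47) = 1.
  m_10 = 47*1 - 22 = 25, d_10 = (1988 - 25^2)/47 = 1363/47 = 29, a_10 = floor((44 + 25)/29) = 2.
  m_11 = 29*2 - 25 = 33, d_11 = (1988 - 33^2)/29 = 899/29 = 31, a_11 = floor((44 + 33)/31) = 2.
  m_12 = 31*2 - 33 = 29, d_12 = (1988 - 29^2)/31 = 1147/31 = 37, a_12 = floor((44 + 29)/37) = 1.
  m_13 = 37*1 - 29 = 8, d_13 = (1988 - 8^2)/37 = 1924/37 = 52, a_13 = floor((44 + 8)/52) = 1.
  m_14 = 52*1 - 8 = 44, d_14 = (1988 - 44^2)/52 = 52/52 = 1, a_14 = floor((44 + 44)/1) = 88.
  m_15 = 1*88 - 44 = 44, d_15 = (1988 - 44^2)/1 = 52/1 = 52: (m_15, d_15) = (m_1, d_1) = (44, 52), so from here the quotients repeat a_1, ..., a_14; the period length is 14.
So sqrt(1988) = [44; (1, 1, 2, 2, 1, 2, 12, 2, 1, 2, 2, 1, 1, 88)] with period length k = 14.
k is even, so the fundamental solution of x^2 - 1988y^2 = 1 is (p_{k-1}, q_{k-1}) = (p_13, q_13); compute convergents through index 13.
Convergents (p_i = a_i*p_{i-1} + p_{i-2}, q_i = a_i*q_{i-1} + q_{i-2} with p_{-2}=0, p_{-1}=1, q_{-2}=1, q_{-1}=0):
  i=0: a_0=44, p_0 = 44*1 + 0 = 44, q_0 = 44*0 + 1 = 1.
  i=1: a_1=1, p_1 = 1*44 + 1 = 45, q_1 = 1*1 + 0 = 1.
  i=2: a_2=1, p_2 = 1*45 + 44 = 89, q_2 = 1*1 + 1 = 2.
  i=3: a_3=2, p_3 = 2*89 + 45 = 223, q_3 = 2*2 + 1 = 5.
  i=4: a_4=2, p_4 = 2*223 + 89 = 535, q_4 = 2*5 + 2 = 12.
  i=5: a_5=1, p_5 = 1*535 + 223 = 758, q_5 = 1*12 + 5 = 17.
  i=6: a_6=2, p_6 = 2*758 + 535 = 2051, q_6 = 2*17 + 12 = 46.
  i=7: a_7=12, p_7 = 12*2051 + 758 = 25370, q_7 = 12*46 + 17 = 569.
  i=8: a_8=2, p_8 = 2*25370 + 2051 = 52791, q_8 = 2*569 + 46 = 1184.
  i=9: a_9=1, p_9 = 1*52791 + 25370 = 78161, q_9 = 1*1184 + 569 = 1753.
  i=10: a_10=2, p_10 = 2*78161 + 52791 = 209113, q_10 = 2*1753 + 1184 = 4690.
  i=11: a_11=2, p_11 = 2*209113 + 78161 = 496387, q_11 = 2*4690 + 1753 = 11133.
  i=12: a_12=1, p_12 = 1*496387 + 209113 = 705500, q_12 = 1*11133 + 4690 = 15823.
  i=13: a_13=1, p_13 = 1*705500 + 496387 = 1201887, q_13 = 1*15823 + 11133 = 26956.
Check: 1201887^2 - 1988*26956^2 = 1444532360769 - 1444532360768 = 1, so (x, y) = (1201887, 26956) solves the equation, and by the theorem it is the least positive solution.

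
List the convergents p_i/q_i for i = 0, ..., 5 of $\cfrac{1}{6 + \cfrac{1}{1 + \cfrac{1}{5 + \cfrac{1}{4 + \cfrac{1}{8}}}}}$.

0/1, 1/6, 1/7, 6/41, 25/171, 206/1409

Using the convergent recurrence p_i = a_i*p_{i-1} + p_{i-2}, q_i = a_i*q_{i-1} + q_{i-2} with p_{-2}=0, p_{-1}=1, q_{-2}=1, q_{-1}=0:
  i=0: a_0=0, p_0 = 0*1 + 0 = 0, q_0 = 0*0 + 1 = 1.
  i=1: a_1=6, p_1 = 6*0 + 1 = 1, q_1 = 6*1 + 0 = 6.
  i=2: a_2=1, p_2 = 1*1 + 0 = 1, q_2 = 1*6 + 1 = 7.
  i=3: a_3=5, p_3 = 5*1 + 1 = 6, q_3 = 5*7 + 6 = 41.
  i=4: a_4=4, p_4 = 4*6 + 1 = 25, q_4 = 4*41 + 7 = 171.
  i=5: a_5=8, p_5 = 8*25 + 6 = 206, q_5 = 8*171 + 41 = 1409.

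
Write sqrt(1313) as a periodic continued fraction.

[36; (4, 4, 72)]

Write x_i = (sqrt(1313) + m_i)/d_i with (m_0, d_0) = (0, 1). a_0 = floor(sqrt(1313)) = 36, since 36^2 = 1296 <= 1313 < 1369 = 37^2.
Iterate m_{i+1} = d_i*a_i - m_i, d_{i+1} = (1313 - m_{i+1}^2)/d_i, a_{i+1} = floor((a_0 + m_{i+1})/d_{i+1}):
  m_1 = 1*36 - 0 = 36, d_1 = (1313 - 36^2)/1 = 17/1 = 17, a_1 = floor((36 + 36)/17) = 4.
  m_2 = 17*4 - 36 = 32, d_2 = (1313 - 32^2)/17 = 289/17 = 17, a_2 = floor((36 + 32)/17) = 4.
  m_3 = 17*4 - 32 = 36, d_3 = (1313 - 36^2)/17 = 17/17 = 1, a_3 = floor((36 + 36)/1) = 72.
  m_4 = 1*72 - 36 = 36, d_4 = (1313 - 36^2)/1 = 17/1 = 17: (m_4, d_4) = (m_1, d_1) = (36, 17), so from here the quotients repeat a_1, ..., a_3; the period length is 3.
Hence the expansion of sqrt(1313) is a_0 = 36 followed by the repeating block 4, 4, 72 (period 3).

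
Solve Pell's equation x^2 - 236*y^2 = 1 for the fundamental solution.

First expand sqrt(236) as a continued fraction. With x_i = (sqrt(236) + m_i)/d_i and (m_0, d_0) = (0, 1): a_0 = floor(sqrt(236)) = 15, since 15^2 = 225 <= 236 < 256 = 16^2.
Iterate m_{i+1} = d_i*a_i - m_i, d_{i+1} = (236 - m_{i+1}^2)/d_i, a_{i+1} = floor((a_0 + m_{i+1})/d_{i+1}):
  m_1 = 1*15 - 0 = 15, d_1 = (236 - 15^2)/1 = 11/1 = 11, a_1 = floor((15 + 15)/11) = 2.
  m_2 = 11*2 - 15 = 7, d_2 = (236 - 7^2)/11 = 187/11 = 17, a_2 = floor((15 + 7)/17) = 1.
  m_3 = 17*1 - 7 = 10, d_3 = (236 - 10^2)/17 = 136/17 = 8, a_3 = floor((15 + 10)/8) = 3.
  m_4 = 8*3 - 10 = 14, d_4 = (236 - 14^2)/8 = 40/8 = 5, a_4 = floor((15 + 14)/5) = 5.
  m_5 = 5*5 - 14 = 11, d_5 = (236 - 11^2)/5 = 115/5 = 23, a_5 = floor((15 + 11)/23) = 1.
  m_6 = 23*1 - 11 = 12, d_6 = (236 - 12^2)/23 = 92/23 = 4, a_6 = floor((15 + 12)/4) = 6.
  m_7 = 4*6 - 12 = 12, d_7 = (236 - 12^2)/4 = 92/4 = 23, a_7 = floor((15 + 12)/23) = 1.
  m_8 = 23*1 - 12 = 11, d_8 = (236 - 11^2)/23 = 115/23 = 5, a_8 = floor((15 + 11)/5) = 5.
  m_9 = 5*5 - 11 = 14, d_9 = (236 - 14^2)/5 = 40/5 = 8, a_9 = floor((15 + 14)/8) = 3.
  m_10 = 8*3 - 14 = 10, d_10 = (236 - 10^2)/8 = 136/8 = 17, a_10 = floor((15 + 10)/17) = 1.
  m_11 = 17*1 - 10 = 7, d_11 = (236 - 7^2)/17 = 187/17 = 11, a_11 = floor((15 + 7)/11) = 2.
  m_12 = 11*2 - 7 = 15, d_12 = (236 - 15^2)/11 = 11/11 = 1, a_12 = floor((15 + 15)/1) = 30.
  m_13 = 1*30 - 15 = 15, d_13 = (236 - 15^2)/1 = 11/1 = 11: (m_13, d_13) = (m_1, d_1) = (15, 11), so from here the quotients repeat a_1, ..., a_12; the period length is 12.
So sqrt(236) = [15; (2, 1, 3, 5, 1, 6, 1, 5, 3, 1, 2, 30)] with period length k = 12.
k is even, so the fundamental solution of x^2 - 236y^2 = 1 is (p_{k-1}, q_{k-1}) = (p_11, q_11); compute convergents through index 11.
Convergents (p_i = a_i*p_{i-1} + p_{i-2}, q_i = a_i*q_{i-1} + q_{i-2} with p_{-2}=0, p_{-1}=1, q_{-2}=1, q_{-1}=0):
  i=0: a_0=15, p_0 = 15*1 + 0 = 15, q_0 = 15*0 + 1 = 1.
  i=1: a_1=2, p_1 = 2*15 + 1 = 31, q_1 = 2*1 + 0 = 2.
  i=2: a_2=1, p_2 = 1*31 + 15 = 46, q_2 = 1*2 + 1 = 3.
  i=3: a_3=3, p_3 = 3*46 + 31 = 169, q_3 = 3*3 + 2 = 11.
  i=4: a_4=5, p_4 = 5*169 + 46 = 891, q_4 = 5*11 + 3 = 58.
  i=5: a_5=1, p_5 = 1*891 + 169 = 1060, q_5 = 1*58 + 11 = 69.
  i=6: a_6=6, p_6 = 6*1060 + 891 = 7251, q_6 = 6*69 + 58 = 472.
  i=7: a_7=1, p_7 = 1*7251 + 1060 = 8311, q_7 = 1*472 + 69 = 541.
  i=8: a_8=5, p_8 = 5*8311 + 7251 = 48806, q_8 = 5*541 + 472 = 3177.
  i=9: a_9=3, p_9 = 3*48806 + 8311 = 154729, q_9 = 3*3177 + 541 = 10072.
  i=10: a_10=1, p_10 = 1*154729 + 48806 = 203535, q_10 = 1*10072 + 3177 = 13249.
  i=11: a_11=2, p_11 = 2*203535 + 154729 = 561799, q_11 = 2*13249 + 10072 = 36570.
Check: 561799^2 - 236*36570^2 = 315618116401 - 315618116400 = 1, so (x, y) = (561799, 36570) solves the equation, and by the theorem it is the least positive solution.

(x, y) = (561799, 36570)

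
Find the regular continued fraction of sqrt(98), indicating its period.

[9; (1, 8, 1, 18)]

Write x_i = (sqrt(98) + m_i)/d_i with (m_0, d_0) = (0, 1). a_0 = floor(sqrt(98)) = 9, since 9^2 = 81 <= 98 < 100 = 10^2.
Iterate m_{i+1} = d_i*a_i - m_i, d_{i+1} = (98 - m_{i+1}^2)/d_i, a_{i+1} = floor((a_0 + m_{i+1})/d_{i+1}):
  m_1 = 1*9 - 0 = 9, d_1 = (98 - 9^2)/1 = 17/1 = 17, a_1 = floor((9 + 9)/17) = 1.
  m_2 = 17*1 - 9 = 8, d_2 = (98 - 8^2)/17 = 34/17 = 2, a_2 = floor((9 + 8)/2) = 8.
  m_3 = 2*8 - 8 = 8, d_3 = (98 - 8^2)/2 = 34/2 = 17, a_3 = floor((9 + 8)/17) = 1.
  m_4 = 17*1 - 8 = 9, d_4 = (98 - 9^2)/17 = 17/17 = 1, a_4 = floor((9 + 9)/1) = 18.
  m_5 = 1*18 - 9 = 9, d_5 = (98 - 9^2)/1 = 17/1 = 17: (m_5, d_5) = (m_1, d_1) = (9, 17), so from here the quotients repeat a_1, ..., a_4; the period length is 4.
Hence the expansion of sqrt(98) is a_0 = 9 followed by the repeating block 1, 8, 1, 18 (period 4).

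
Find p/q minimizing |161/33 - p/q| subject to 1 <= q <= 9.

39/8

Expand x = 161/33 as a continued fraction with the Euclidean algorithm:
  161 = 4*33 + 29, so a_0 = 4.
  33 = 1*29 + 4, so a_1 = 1.
  29 = 7*4 + 1, so a_2 = 7.
  4 = 4*1 + 0, so a_3 = 4.
so x = [4; 1, 7, 4].
Convergents (p_i = a_i*p_{i-1} + p_{i-2}, q_i = a_i*q_{i-1} + q_{i-2} with p_{-2}=0, p_{-1}=1, q_{-2}=1, q_{-1}=0), until the denominator exceeds 9:
  i=0: a_0=4, p_0 = 4*1 + 0 = 4, q_0 = 4*0 + 1 = 1.
  i=1: a_1=1, p_1 = 1*4 + 1 = 5, q_1 = 1*1 + 0 = 1.
  i=2: a_2=7, p_2 = 7*5 + 4 = 39, q_2 = 7*1 + 1 = 8.
  i=3: a_3=4, p_3 = 4*39 + 5 = 161, q_3 = 4*8 + 1 = 33.
q_3 = 33 > 9, so the last convergent with denominator <= 9 is p_2/q_2 = 39/8.
The closest fraction with denominator <= 9 is either p_2/q_2 or the intermediate fraction (k*p_2 + p_1)/(k*q_2 + q_1) with the largest k >= 1 whose denominator stays <= 9; these approach x as k grows, and every other convergent or intermediate fraction in range is farther away.
Largest k: floor((9 - q_1)/q_2) = floor((9 - 1)/8) = 1.
That gives (1*39 + 5)/(1*8 + 1) = 44/9.
Compare the errors: |x - 39/8| = |161*8 - 39*33|/(33*8) = 1/264, and |x - 44/9| = |161*9 - 44*33|/(33*9) = 3/297.
Cross-multiplying, 1*297 = 297 < 792 = 3*264, so 1/264 is smaller: the convergent 39/8 is closer to x than 44/9.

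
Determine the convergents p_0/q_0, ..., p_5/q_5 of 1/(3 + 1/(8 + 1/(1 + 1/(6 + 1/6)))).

0/1, 1/3, 8/25, 9/28, 62/193, 381/1186

Using the convergent recurrence p_i = a_i*p_{i-1} + p_{i-2}, q_i = a_i*q_{i-1} + q_{i-2} with p_{-2}=0, p_{-1}=1, q_{-2}=1, q_{-1}=0:
  i=0: a_0=0, p_0 = 0*1 + 0 = 0, q_0 = 0*0 + 1 = 1.
  i=1: a_1=3, p_1 = 3*0 + 1 = 1, q_1 = 3*1 + 0 = 3.
  i=2: a_2=8, p_2 = 8*1 + 0 = 8, q_2 = 8*3 + 1 = 25.
  i=3: a_3=1, p_3 = 1*8 + 1 = 9, q_3 = 1*25 + 3 = 28.
  i=4: a_4=6, p_4 = 6*9 + 8 = 62, q_4 = 6*28 + 25 = 193.
  i=5: a_5=6, p_5 = 6*62 + 9 = 381, q_5 = 6*193 + 28 = 1186.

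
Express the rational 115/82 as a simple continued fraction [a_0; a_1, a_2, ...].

Run the Euclidean algorithm on 115 and 82; the successive quotients are the partial quotients a_0, a_1, ... (each step inverts the fractional part left over by the previous one):
  115 = 1*82 + 33, so a_0 = 1.
  82 = 2*33 + 16, so a_1 = 2.
  33 = 2*16 + 1, so a_2 = 2.
  16 = 16*1 + 0, so a_3 = 16.
The remainder reaches 0 after 4 divisions, so the expansion has 4 partial quotients, read off in order.

[1; 2, 2, 16]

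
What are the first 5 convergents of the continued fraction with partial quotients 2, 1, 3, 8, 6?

Using the convergent recurrence p_i = a_i*p_{i-1} + p_{i-2}, q_i = a_i*q_{i-1} + q_{i-2} with p_{-2}=0, p_{-1}=1, q_{-2}=1, q_{-1}=0:
  i=0: a_0=2, p_0 = 2*1 + 0 = 2, q_0 = 2*0 + 1 = 1.
  i=1: a_1=1, p_1 = 1*2 + 1 = 3, q_1 = 1*1 + 0 = 1.
  i=2: a_2=3, p_2 = 3*3 + 2 = 11, q_2 = 3*1 + 1 = 4.
  i=3: a_3=8, p_3 = 8*11 + 3 = 91, q_3 = 8*4 + 1 = 33.
  i=4: a_4=6, p_4 = 6*91 + 11 = 557, q_4 = 6*33 + 4 = 202.

2/1, 3/1, 11/4, 91/33, 557/202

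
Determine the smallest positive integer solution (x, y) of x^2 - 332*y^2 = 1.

First expand sqrt(332) as a continued fraction. With x_i = (sqrt(332) + m_i)/d_i and (m_0, d_0) = (0, 1): a_0 = floor(sqrt(332)) = 18, since 18^2 = 324 <= 332 < 361 = 19^2.
Iterate m_{i+1} = d_i*a_i - m_i, d_{i+1} = (332 - m_{i+1}^2)/d_i, a_{i+1} = floor((a_0 + m_{i+1})/d_{i+1}):
  m_1 = 1*18 - 0 = 18, d_1 = (332 - 18^2)/1 = 8/1 = 8, a_1 = floor((18 + 18)/8) = 4.
  m_2 = 8*4 - 18 = 14, d_2 = (332 - 14^2)/8 = 136/8 = 17, a_2 = floor((18 + 14)/17) = 1.
  m_3 = 17*1 - 14 = 3, d_3 = (332 - 3^2)/17 = 323/17 = 19, a_3 = floor((18 + 3)/19) = 1.
  m_4 = 19*1 - 3 = 16, d_4 = (332 - 16^2)/19 = 76/19 = 4, a_4 = floor((18 + 16)/4) = 8.
  m_5 = 4*8 - 16 = 16, d_5 = (332 - 16^2)/4 = 76/4 = 19, a_5 = floor((18 + 16)/19) = 1.
  m_6 = 19*1 - 16 = 3, d_6 = (332 - 3^2)/19 = 323/19 = 17, a_6 = floor((18 + 3)/17) = 1.
  m_7 = 17*1 - 3 = 14, d_7 = (332 - 14^2)/17 = 136/17 = 8, a_7 = floor((18 + 14)/8) = 4.
  m_8 = 8*4 - 14 = 18, d_8 = (332 - 18^2)/8 = 8/8 = 1, a_8 = floor((18 + 18)/1) = 36.
  m_9 = 1*36 - 18 = 18, d_9 = (332 - 18^2)/1 = 8/1 = 8: (m_9, d_9) = (m_1, d_1) = (18, 8), so from here the quotients repeat a_1, ..., a_8; the period length is 8.
So sqrt(332) = [18; (4, 1, 1, 8, 1, 1, 4, 36)] with period length k = 8.
k is even, so the fundamental solution of x^2 - 332y^2 = 1 is (p_{k-1}, q_{k-1}) = (p_7, q_7); compute convergents through index 7.
Convergents (p_i = a_i*p_{i-1} + p_{i-2}, q_i = a_i*q_{i-1} + q_{i-2} with p_{-2}=0, p_{-1}=1, q_{-2}=1, q_{-1}=0):
  i=0: a_0=18, p_0 = 18*1 + 0 = 18, q_0 = 18*0 + 1 = 1.
  i=1: a_1=4, p_1 = 4*18 + 1 = 73, q_1 = 4*1 + 0 = 4.
  i=2: a_2=1, p_2 = 1*73 + 18 = 91, q_2 = 1*4 + 1 = 5.
  i=3: a_3=1, p_3 = 1*91 + 73 = 164, q_3 = 1*5 + 4 = 9.
  i=4: a_4=8, p_4 = 8*164 + 91 = 1403, q_4 = 8*9 + 5 = 77.
  i=5: a_5=1, p_5 = 1*1403 + 164 = 1567, q_5 = 1*77 + 9 = 86.
  i=6: a_6=1, p_6 = 1*1567 + 1403 = 2970, q_6 = 1*86 + 77 = 163.
  i=7: a_7=4, p_7 = 4*2970 + 1567 = 13447, q_7 = 4*163 + 86 = 738.
Check: 13447^2 - 332*738^2 = 180821809 - 180821808 = 1, so (x, y) = (13447, 738) solves the equation, and by the theorem it is the least positive solution.

(x, y) = (13447, 738)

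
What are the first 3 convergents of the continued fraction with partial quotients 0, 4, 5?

0/1, 1/4, 5/21

Using the convergent recurrence p_i = a_i*p_{i-1} + p_{i-2}, q_i = a_i*q_{i-1} + q_{i-2} with p_{-2}=0, p_{-1}=1, q_{-2}=1, q_{-1}=0:
  i=0: a_0=0, p_0 = 0*1 + 0 = 0, q_0 = 0*0 + 1 = 1.
  i=1: a_1=4, p_1 = 4*0 + 1 = 1, q_1 = 4*1 + 0 = 4.
  i=2: a_2=5, p_2 = 5*1 + 0 = 5, q_2 = 5*4 + 1 = 21.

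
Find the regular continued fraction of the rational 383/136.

[2; 1, 4, 2, 3, 1, 2]

Run the Euclidean algorithm on 383 and 136; the successive quotients are the partial quotients a_0, a_1, ... (each step inverts the fractional part left over by the previous one):
  383 = 2*136 + 111, so a_0 = 2.
  136 = 1*111 + 25, so a_1 = 1.
  111 = 4*25 + 11, so a_2 = 4.
  25 = 2*11 + 3, so a_3 = 2.
  11 = 3*3 + 2, so a_4 = 3.
  3 = 1*2 + 1, so a_5 = 1.
  2 = 2*1 + 0, so a_6 = 2.
The remainder reaches 0 after 7 divisions, so the expansion has 7 partial quotients, read off in order.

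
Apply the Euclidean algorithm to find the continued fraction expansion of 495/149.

[3; 3, 9, 1, 1, 2]

Run the Euclidean algorithm on 495 and 149; the successive quotients are the partial quotients a_0, a_1, ... (each step inverts the fractional part left over by the previous one):
  495 = 3*149 + 48, so a_0 = 3.
  149 = 3*48 + 5, so a_1 = 3.
  48 = 9*5 + 3, so a_2 = 9.
  5 = 1*3 + 2, so a_3 = 1.
  3 = 1*2 + 1, so a_4 = 1.
  2 = 2*1 + 0, so a_5 = 2.
The remainder reaches 0 after 6 divisions, so the expansion has 6 partial quotients, read off in order.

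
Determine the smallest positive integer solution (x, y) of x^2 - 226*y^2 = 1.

First expand sqrt(226) as a continued fraction. With x_i = (sqrt(226) + m_i)/d_i and (m_0, d_0) = (0, 1): a_0 = floor(sqrt(226)) = 15, since 15^2 = 225 <= 226 < 256 = 16^2.
Iterate m_{i+1} = d_i*a_i - m_i, d_{i+1} = (226 - m_{i+1}^2)/d_i, a_{i+1} = floor((a_0 + m_{i+1})/d_{i+1}):
  m_1 = 1*15 - 0 = 15, d_1 = (226 - 15^2)/1 = 1/1 = 1, a_1 = floor((15 + 15)/1) = 30.
  m_2 = 1*30 - 15 = 15, d_2 = (226 - 15^2)/1 = 1/1 = 1: (m_2, d_2) = (m_1, d_1) = (15, 1), so from here the quotient a_1 repeats; the period length is 1.
So sqrt(226) = [15; (30)] with period length k = 1.
k is odd, so (p_{k-1}, q_{k-1}) only solves x^2 - 226y^2 = -1 and the fundamental solution of x^2 - 226y^2 = 1 is (p_{2k-1}, q_{2k-1}) = (p_1, q_1); compute convergents through index 1, running through the period twice.
Convergents (p_i = a_i*p_{i-1} + p_{i-2}, q_i = a_i*q_{i-1} + q_{i-2} with p_{-2}=0, p_{-1}=1, q_{-2}=1, q_{-1}=0):
  i=0: a_0=15, p_0 = 15*1 + 0 = 15, q_0 = 15*0 + 1 = 1.
  i=1: a_1=30, p_1 = 30*15 + 1 = 451, q_1 = 30*1 + 0 = 30.
Indeed p_0^2 - 226*q_0^2 = 225 - 226 = -1, not +1.
Check: 451^2 - 226*30^2 = 203401 - 203400 = 1, so (x, y) = (451, 30) solves the equation, and by the theorem it is the least positive solution.

(x, y) = (451, 30)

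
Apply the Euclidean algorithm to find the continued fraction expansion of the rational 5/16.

Run the Euclidean algorithm on 5 and 16; the successive quotients are the partial quotients a_0, a_1, ... (each step inverts the fractional part left over by the previous one):
  5 = 0*16 + 5, so a_0 = 0.
  16 = 3*5 + 1, so a_1 = 3.
  5 = 5*1 + 0, so a_2 = 5.
The remainder reaches 0 after 3 divisions, so the expansion has 3 partial quotients, read off in order.

[0; 3, 5]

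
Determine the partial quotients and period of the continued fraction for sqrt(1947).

Write x_i = (sqrt(1947) + m_i)/d_i with (m_0, d_0) = (0, 1). a_0 = floor(sqrt(1947)) = 44, since 44^2 = 1936 <= 1947 < 2025 = 45^2.
Iterate m_{i+1} = d_i*a_i - m_i, d_{i+1} = (1947 - m_{i+1}^2)/d_i, a_{i+1} = floor((a_0 + m_{i+1})/d_{i+1}):
  m_1 = 1*44 - 0 = 44, d_1 = (1947 - 44^2)/1 = 11/1 = 11, a_1 = floor((44 + 44)/11) = 8.
  m_2 = 11*8 - 44 = 44, d_2 = (1947 - 44^2)/11 = 11/11 = 1, a_2 = floor((44 + 44)/1) = 88.
  m_3 = 1*88 - 44 = 44, d_3 = (1947 - 44^2)/1 = 11/1 = 11: (m_3, d_3) = (m_1, d_1) = (44, 11), so from here the quotients repeat a_1, a_2; the period length is 2.
Hence the expansion of sqrt(1947) is a_0 = 44 followed by the repeating block 8, 88 (period 2).

[44; (8, 88)]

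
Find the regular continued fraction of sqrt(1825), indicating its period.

Write x_i = (sqrt(1825) + m_i)/d_i with (m_0, d_0) = (0, 1). a_0 = floor(sqrt(1825)) = 42, since 42^2 = 1764 <= 1825 < 1849 = 43^2.
Iterate m_{i+1} = d_i*a_i - m_i, d_{i+1} = (1825 - m_{i+1}^2)/d_i, a_{i+1} = floor((a_0 + m_{i+1})/d_{i+1}):
  m_1 = 1*42 - 0 = 42, d_1 = (1825 - 42^2)/1 = 61/1 = 61, a_1 = floor((42 + 42)/61) = 1.
  m_2 = 61*1 - 42 = 19, d_2 = (1825 - 19^2)/61 = 1464/61 = 24, a_2 = floor((42 + 19)/24) = 2.
  m_3 = 24*2 - 19 = 29, d_3 = (1825 - 29^2)/24 = 984/24 = 41, a_3 = floor((42 + 29)/41) = 1.
  m_4 = 41*1 - 29 = 12, d_4 = (1825 - 12^2)/41 = 1681/41 = 41, a_4 = floor((42 + 12)/41) = 1.
  m_5 = 41*1 - 12 = 29, d_5 = (1825 - 29^2)/41 = 984/41 = 24, a_5 = floor((42 + 29)/24) = 2.
  m_6 = 24*2 - 29 = 19, d_6 = (1825 - 19^2)/24 = 1464/24 = 61, a_6 = floor((42 + 19)/61) = 1.
  m_7 = 61*1 - 19 = 42, d_7 = (1825 - 42^2)/61 = 61/61 = 1, a_7 = floor((42 + 42)/1) = 84.
  m_8 = 1*84 - 42 = 42, d_8 = (1825 - 42^2)/1 = 61/1 = 61: (m_8, d_8) = (m_1, d_1) = (42, 61), so from here the quotients repeat a_1, ..., a_7; the period length is 7.
Hence the expansion of sqrt(1825) is a_0 = 42 followed by the repeating block 1, 2, 1, 1, 2, 1, 84 (period 7).

[42; (1, 2, 1, 1, 2, 1, 84)]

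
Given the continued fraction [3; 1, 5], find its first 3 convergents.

3/1, 4/1, 23/6

Using the convergent recurrence p_i = a_i*p_{i-1} + p_{i-2}, q_i = a_i*q_{i-1} + q_{i-2} with p_{-2}=0, p_{-1}=1, q_{-2}=1, q_{-1}=0:
  i=0: a_0=3, p_0 = 3*1 + 0 = 3, q_0 = 3*0 + 1 = 1.
  i=1: a_1=1, p_1 = 1*3 + 1 = 4, q_1 = 1*1 + 0 = 1.
  i=2: a_2=5, p_2 = 5*4 + 3 = 23, q_2 = 5*1 + 1 = 6.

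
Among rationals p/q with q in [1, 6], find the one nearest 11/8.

Expand x = 11/8 as a continued fraction with the Euclidean algorithm:
  11 = 1*8 + 3, so a_0 = 1.
  8 = 2*3 + 2, so a_1 = 2.
  3 = 1*2 + 1, so a_2 = 1.
  2 = 2*1 + 0, so a_3 = 2.
so x = [1; 2, 1, 2].
Convergents (p_i = a_i*p_{i-1} + p_{i-2}, q_i = a_i*q_{i-1} + q_{i-2} with p_{-2}=0, p_{-1}=1, q_{-2}=1, q_{-1}=0), until the denominator exceeds 6:
  i=0: a_0=1, p_0 = 1*1 + 0 = 1, q_0 = 1*0 + 1 = 1.
  i=1: a_1=2, p_1 = 2*1 + 1 = 3, q_1 = 2*1 + 0 = 2.
  i=2: a_2=1, p_2 = 1*3 + 1 = 4, q_2 = 1*2 + 1 = 3.
  i=3: a_3=2, p_3 = 2*4 + 3 = 11, q_3 = 2*3 + 2 = 8.
q_3 = 8 > 6, so the last convergent with denominator <= 6 is p_2/q_2 = 4/3.
The closest fraction with denominator <= 6 is either p_2/q_2 or the intermediate fraction (k*p_2 + p_1)/(k*q_2 + q_1) with the largest k >= 1 whose denominator stays <= 6; these approach x as k grows, and every other convergent or intermediate fraction in range is farther away.
Largest k: floor((6 - q_1)/q_2) = floor((6 - 2)/3) = 1.
That gives (1*4 + 3)/(1*3 + 2) = 7/5.
Compare the errors: |x - 4/3| = |11*3 - 4*8|/(8*3) = 1/24, and |x - 7/5| = |11*5 - 7*8|/(8*5) = 1/40.
Cross-multiplying, 1*24 = 24 < 40 = 1*40, so 1/40 is smaller: the intermediate fraction 7/5 is closer to x than 4/3.

7/5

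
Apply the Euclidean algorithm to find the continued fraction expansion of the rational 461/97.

Run the Euclidean algorithm on 461 and 97; the successive quotients are the partial quotients a_0, a_1, ... (each step inverts the fractional part left over by the previous one):
  461 = 4*97 + 73, so a_0 = 4.
  97 = 1*73 + 24, so a_1 = 1.
  73 = 3*24 + 1, so a_2 = 3.
  24 = 24*1 + 0, so a_3 = 24.
The remainder reaches 0 after 4 divisions, so the expansion has 4 partial quotients, read off in order.

[4; 1, 3, 24]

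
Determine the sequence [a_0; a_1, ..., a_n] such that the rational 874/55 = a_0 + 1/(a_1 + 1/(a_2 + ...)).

Run the Euclidean algorithm on 874 and 55; the successive quotients are the partial quotients a_0, a_1, ... (each step inverts the fractional part left over by the previous one):
  874 = 15*55 + 49, so a_0 = 15.
  55 = 1*49 + 6, so a_1 = 1.
  49 = 8*6 + 1, so a_2 = 8.
  6 = 6*1 + 0, so a_3 = 6.
The remainder reaches 0 after 4 divisions, so the expansion has 4 partial quotients, read off in order.

[15; 1, 8, 6]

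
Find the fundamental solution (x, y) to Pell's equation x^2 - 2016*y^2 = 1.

(x, y) = (449, 10)

First expand sqrt(2016) as a continued fraction. With x_i = (sqrt(2016) + m_i)/d_i and (m_0, d_0) = (0, 1): a_0 = floor(sqrt(2016)) = 44, since 44^2 = 1936 <= 2016 < 2025 = 45^2.
Iterate m_{i+1} = d_i*a_i - m_i, d_{i+1} = (2016 - m_{i+1}^2)/d_i, a_{i+1} = floor((a_0 + m_{i+1})/d_{i+1}):
  m_1 = 1*44 - 0 = 44, d_1 = (2016 - 44^2)/1 = 80/1 = 80, a_1 = floor((44 + 44)/80) = 1.
  m_2 = 80*1 - 44 = 36, d_2 = (2016 - 36^2)/80 = 720/80 = 9, a_2 = floor((44 + 36)/9) = 8.
  m_3 = 9*8 - 36 = 36, d_3 = (2016 - 36^2)/9 = 720/9 = 80, a_3 = floor((44 + 36)/80) = 1.
  m_4 = 80*1 - 36 = 44, d_4 = (2016 - 44^2)/80 = 80/80 = 1, a_4 = floor((44 + 44)/1) = 88.
  m_5 = 1*88 - 44 = 44, d_5 = (2016 - 44^2)/1 = 80/1 = 80: (m_5, d_5) = (m_1, d_1) = (44, 80), so from here the quotients repeat a_1, ..., a_4; the period length is 4.
So sqrt(2016) = [44; (1, 8, 1, 88)] with period length k = 4.
k is even, so the fundamental solution of x^2 - 2016y^2 = 1 is (p_{k-1}, q_{k-1}) = (p_3, q_3); compute convergents through index 3.
Convergents (p_i = a_i*p_{i-1} + p_{i-2}, q_i = a_i*q_{i-1} + q_{i-2} with p_{-2}=0, p_{-1}=1, q_{-2}=1, q_{-1}=0):
  i=0: a_0=44, p_0 = 44*1 + 0 = 44, q_0 = 44*0 + 1 = 1.
  i=1: a_1=1, p_1 = 1*44 + 1 = 45, q_1 = 1*1 + 0 = 1.
  i=2: a_2=8, p_2 = 8*45 + 44 = 404, q_2 = 8*1 + 1 = 9.
  i=3: a_3=1, p_3 = 1*404 + 45 = 449, q_3 = 1*9 + 1 = 10.
Check: 449^2 - 2016*10^2 = 201601 - 201600 = 1, so (x, y) = (449, 10) solves the equation, and by the theorem it is the least positive solution.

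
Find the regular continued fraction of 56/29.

[1; 1, 13, 2]

Run the Euclidean algorithm on 56 and 29; the successive quotients are the partial quotients a_0, a_1, ... (each step inverts the fractional part left over by the previous one):
  56 = 1*29 + 27, so a_0 = 1.
  29 = 1*27 + 2, so a_1 = 1.
  27 = 13*2 + 1, so a_2 = 13.
  2 = 2*1 + 0, so a_3 = 2.
The remainder reaches 0 after 4 divisions, so the expansion has 4 partial quotients, read off in order.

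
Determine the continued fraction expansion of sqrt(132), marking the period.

Write x_i = (sqrt(132) + m_i)/d_i with (m_0, d_0) = (0, 1). a_0 = floor(sqrt(132)) = 11, since 11^2 = 121 <= 132 < 144 = 12^2.
Iterate m_{i+1} = d_i*a_i - m_i, d_{i+1} = (132 - m_{i+1}^2)/d_i, a_{i+1} = floor((a_0 + m_{i+1})/d_{i+1}):
  m_1 = 1*11 - 0 = 11, d_1 = (132 - 11^2)/1 = 11/1 = 11, a_1 = floor((11 + 11)/11) = 2.
  m_2 = 11*2 - 11 = 11, d_2 = (132 - 11^2)/11 = 11/11 = 1, a_2 = floor((11 + 11)/1) = 22.
  m_3 = 1*22 - 11 = 11, d_3 = (132 - 11^2)/1 = 11/1 = 11: (m_3, d_3) = (m_1, d_1) = (11, 11), so from here the quotients repeat a_1, a_2; the period length is 2.
Hence the expansion of sqrt(132) is a_0 = 11 followed by the repeating block 2, 22 (period 2).

[11; (2, 22)]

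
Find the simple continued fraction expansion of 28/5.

Run the Euclidean algorithm on 28 and 5; the successive quotients are the partial quotients a_0, a_1, ... (each step inverts the fractional part left over by the previous one):
  28 = 5*5 + 3, so a_0 = 5.
  5 = 1*3 + 2, so a_1 = 1.
  3 = 1*2 + 1, so a_2 = 1.
  2 = 2*1 + 0, so a_3 = 2.
The remainder reaches 0 after 4 divisions, so the expansion has 4 partial quotients, read off in order.

[5; 1, 1, 2]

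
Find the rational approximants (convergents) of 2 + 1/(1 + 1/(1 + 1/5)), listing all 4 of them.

Using the convergent recurrence p_i = a_i*p_{i-1} + p_{i-2}, q_i = a_i*q_{i-1} + q_{i-2} with p_{-2}=0, p_{-1}=1, q_{-2}=1, q_{-1}=0:
  i=0: a_0=2, p_0 = 2*1 + 0 = 2, q_0 = 2*0 + 1 = 1.
  i=1: a_1=1, p_1 = 1*2 + 1 = 3, q_1 = 1*1 + 0 = 1.
  i=2: a_2=1, p_2 = 1*3 + 2 = 5, q_2 = 1*1 + 1 = 2.
  i=3: a_3=5, p_3 = 5*5 + 3 = 28, q_3 = 5*2 + 1 = 11.

2/1, 3/1, 5/2, 28/11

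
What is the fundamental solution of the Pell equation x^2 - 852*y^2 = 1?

First expand sqrt(852) as a continued fraction. With x_i = (sqrt(852) + m_i)/d_i and (m_0, d_0) = (0, 1): a_0 = floor(sqrt(852)) = 29, since 29^2 = 841 <= 852 < 900 = 30^2.
Iterate m_{i+1} = d_i*a_i - m_i, d_{i+1} = (852 - m_{i+1}^2)/d_i, a_{i+1} = floor((a_0 + m_{i+1})/d_{i+1}):
  m_1 = 1*29 - 0 = 29, d_1 = (852 - 29^2)/1 = 11/1 = 11, a_1 = floor((29 + 29)/11) = 5.
  m_2 = 11*5 - 29 = 26, d_2 = (852 - 26^2)/11 = 176/11 = 16, a_2 = floor((29 + 26)/16) = 3.
  m_3 = 16*3 - 26 = 22, d_3 = (852 - 22^2)/16 = 368/16 = 23, a_3 = floor((29 + 22)/23) = 2.
  m_4 = 23*2 - 22 = 24, d_4 = (852 - 24^2)/23 = 276/23 = 12, a_4 = floor((29 + 24)/12) = 4.
  m_5 = 12*4 - 24 = 24, d_5 = (852 - 24^2)/12 = 276/12 = 23, a_5 = floor((29 + 24)/23) = 2.
  m_6 = 23*2 - 24 = 22, d_6 = (852 - 22^2)/23 = 368/23 = 16, a_6 = floor((29 + 22)/16) = 3.
  m_7 = 16*3 - 22 = 26, d_7 = (852 - 26^2)/16 = 176/16 = 11, a_7 = floor((29 + 26)/11) = 5.
  m_8 = 11*5 - 26 = 29, d_8 = (852 - 29^2)/11 = 11/11 = 1, a_8 = floor((29 + 29)/1) = 58.
  m_9 = 1*58 - 29 = 29, d_9 = (852 - 29^2)/1 = 11/1 = 11: (m_9, d_9) = (m_1, d_1) = (29, 11), so from here the quotients repeat a_1, ..., a_8; the period length is 8.
So sqrt(852) = [29; (5, 3, 2, 4, 2, 3, 5, 58)] with period length k = 8.
k is even, so the fundamental solution of x^2 - 852y^2 = 1 is (p_{k-1}, q_{k-1}) = (p_7, q_7); compute convergents through index 7.
Convergents (p_i = a_i*p_{i-1} + p_{i-2}, q_i = a_i*q_{i-1} + q_{i-2} with p_{-2}=0, p_{-1}=1, q_{-2}=1, q_{-1}=0):
  i=0: a_0=29, p_0 = 29*1 + 0 = 29, q_0 = 29*0 + 1 = 1.
  i=1: a_1=5, p_1 = 5*29 + 1 = 146, q_1 = 5*1 + 0 = 5.
  i=2: a_2=3, p_2 = 3*146 + 29 = 467, q_2 = 3*5 + 1 = 16.
  i=3: a_3=2, p_3 = 2*467 + 146 = 1080, q_3 = 2*16 + 5 = 37.
  i=4: a_4=4, p_4 = 4*1080 + 467 = 4787, q_4 = 4*37 + 16 = 164.
  i=5: a_5=2, p_5 = 2*4787 + 1080 = 10654, q_5 = 2*164 + 37 = 365.
  i=6: a_6=3, p_6 = 3*10654 + 4787 = 36749, q_6 = 3*365 + 164 = 1259.
  i=7: a_7=5, p_7 = 5*36749 + 10654 = 194399, q_7 = 5*1259 + 365 = 6660.
Check: 194399^2 - 852*6660^2 = 37790971201 - 37790971200 = 1, so (x, y) = (194399, 6660) solves the equation, and by the theorem it is the least positive solution.

(x, y) = (194399, 6660)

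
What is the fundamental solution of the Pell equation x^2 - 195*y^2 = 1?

(x, y) = (14, 1)

First expand sqrt(195) as a continued fraction. With x_i = (sqrt(195) + m_i)/d_i and (m_0, d_0) = (0, 1): a_0 = floor(sqrt(195)) = 13, since 13^2 = 169 <= 195 < 196 = 14^2.
Iterate m_{i+1} = d_i*a_i - m_i, d_{i+1} = (195 - m_{i+1}^2)/d_i, a_{i+1} = floor((a_0 + m_{i+1})/d_{i+1}):
  m_1 = 1*13 - 0 = 13, d_1 = (195 - 13^2)/1 = 26/1 = 26, a_1 = floor((13 + 13)/26) = 1.
  m_2 = 26*1 - 13 = 13, d_2 = (195 - 13^2)/26 = 26/26 = 1, a_2 = floor((13 + 13)/1) = 26.
  m_3 = 1*26 - 13 = 13, d_3 = (195 - 13^2)/1 = 26/1 = 26: (m_3, d_3) = (m_1, d_1) = (13, 26), so from here the quotients repeat a_1, a_2; the period length is 2.
So sqrt(195) = [13; (1, 26)] with period length k = 2.
k is even, so the fundamental solution of x^2 - 195y^2 = 1 is (p_{k-1}, q_{k-1}) = (p_1, q_1); compute convergents through index 1.
Convergents (p_i = a_i*p_{i-1} + p_{i-2}, q_i = a_i*q_{i-1} + q_{i-2} with p_{-2}=0, p_{-1}=1, q_{-2}=1, q_{-1}=0):
  i=0: a_0=13, p_0 = 13*1 + 0 = 13, q_0 = 13*0 + 1 = 1.
  i=1: a_1=1, p_1 = 1*13 + 1 = 14, q_1 = 1*1 + 0 = 1.
Check: 14^2 - 195*1^2 = 196 - 195 = 1, so (x, y) = (14, 1) solves the equation, and by the theorem it is the least positive solution.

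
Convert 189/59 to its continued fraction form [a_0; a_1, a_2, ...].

[3; 4, 1, 11]

Run the Euclidean algorithm on 189 and 59; the successive quotients are the partial quotients a_0, a_1, ... (each step inverts the fractional part left over by the previous one):
  189 = 3*59 + 12, so a_0 = 3.
  59 = 4*12 + 11, so a_1 = 4.
  12 = 1*11 + 1, so a_2 = 1.
  11 = 11*1 + 0, so a_3 = 11.
The remainder reaches 0 after 4 divisions, so the expansion has 4 partial quotients, read off in order.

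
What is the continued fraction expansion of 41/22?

[1; 1, 6, 3]

Run the Euclidean algorithm on 41 and 22; the successive quotients are the partial quotients a_0, a_1, ... (each step inverts the fractional part left over by the previous one):
  41 = 1*22 + 19, so a_0 = 1.
  22 = 1*19 + 3, so a_1 = 1.
  19 = 6*3 + 1, so a_2 = 6.
  3 = 3*1 + 0, so a_3 = 3.
The remainder reaches 0 after 4 divisions, so the expansion has 4 partial quotients, read off in order.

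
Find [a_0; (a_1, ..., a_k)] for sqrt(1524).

[39; (26, 78)]

Write x_i = (sqrt(1524) + m_i)/d_i with (m_0, d_0) = (0, 1). a_0 = floor(sqrt(1524)) = 39, since 39^2 = 1521 <= 1524 < 1600 = 40^2.
Iterate m_{i+1} = d_i*a_i - m_i, d_{i+1} = (1524 - m_{i+1}^2)/d_i, a_{i+1} = floor((a_0 + m_{i+1})/d_{i+1}):
  m_1 = 1*39 - 0 = 39, d_1 = (1524 - 39^2)/1 = 3/1 = 3, a_1 = floor((39 + 39)/3) = 26.
  m_2 = 3*26 - 39 = 39, d_2 = (1524 - 39^2)/3 = 3/3 = 1, a_2 = floor((39 + 39)/1) = 78.
  m_3 = 1*78 - 39 = 39, d_3 = (1524 - 39^2)/1 = 3/1 = 3: (m_3, d_3) = (m_1, d_1) = (39, 3), so from here the quotients repeat a_1, a_2; the period length is 2.
Hence the expansion of sqrt(1524) is a_0 = 39 followed by the repeating block 26, 78 (period 2).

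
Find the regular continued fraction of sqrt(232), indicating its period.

Write x_i = (sqrt(232) + m_i)/d_i with (m_0, d_0) = (0, 1). a_0 = floor(sqrt(232)) = 15, since 15^2 = 225 <= 232 < 256 = 16^2.
Iterate m_{i+1} = d_i*a_i - m_i, d_{i+1} = (232 - m_{i+1}^2)/d_i, a_{i+1} = floor((a_0 + m_{i+1})/d_{i+1}):
  m_1 = 1*15 - 0 = 15, d_1 = (232 - 15^2)/1 = 7/1 = 7, a_1 = floor((15 + 15)/7) = 4.
  m_2 = 7*4 - 15 = 13, d_2 = (232 - 13^2)/7 = 63/7 = 9, a_2 = floor((15 + 13)/9) = 3.
  m_3 = 9*3 - 13 = 14, d_3 = (232 - 14^2)/9 = 36/9 = 4, a_3 = floor((15 + 14)/4) = 7.
  m_4 = 4*7 - 14 = 14, d_4 = (232 - 14^2)/4 = 36/4 = 9, a_4 = floor((15 + 14)/9) = 3.
  m_5 = 9*3 - 14 = 13, d_5 = (232 - 13^2)/9 = 63/9 = 7, a_5 = floor((15 + 13)/7) = 4.
  m_6 = 7*4 - 13 = 15, d_6 = (232 - 15^2)/7 = 7/7 = 1, a_6 = floor((15 + 15)/1) = 30.
  m_7 = 1*30 - 15 = 15, d_7 = (232 - 15^2)/1 = 7/1 = 7: (m_7, d_7) = (m_1, d_1) = (15, 7), so from here the quotients repeat a_1, ..., a_6; the period length is 6.
Hence the expansion of sqrt(232) is a_0 = 15 followed by the repeating block 4, 3, 7, 3, 4, 30 (period 6).

[15; (4, 3, 7, 3, 4, 30)]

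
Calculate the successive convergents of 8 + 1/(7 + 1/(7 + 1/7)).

8/1, 57/7, 407/50, 2906/357

Using the convergent recurrence p_i = a_i*p_{i-1} + p_{i-2}, q_i = a_i*q_{i-1} + q_{i-2} with p_{-2}=0, p_{-1}=1, q_{-2}=1, q_{-1}=0:
  i=0: a_0=8, p_0 = 8*1 + 0 = 8, q_0 = 8*0 + 1 = 1.
  i=1: a_1=7, p_1 = 7*8 + 1 = 57, q_1 = 7*1 + 0 = 7.
  i=2: a_2=7, p_2 = 7*57 + 8 = 407, q_2 = 7*7 + 1 = 50.
  i=3: a_3=7, p_3 = 7*407 + 57 = 2906, q_3 = 7*50 + 7 = 357.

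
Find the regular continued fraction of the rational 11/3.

[3; 1, 2]

Run the Euclidean algorithm on 11 and 3; the successive quotients are the partial quotients a_0, a_1, ... (each step inverts the fractional part left over by the previous one):
  11 = 3*3 + 2, so a_0 = 3.
  3 = 1*2 + 1, so a_1 = 1.
  2 = 2*1 + 0, so a_2 = 2.
The remainder reaches 0 after 3 divisions, so the expansion has 3 partial quotients, read off in order.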